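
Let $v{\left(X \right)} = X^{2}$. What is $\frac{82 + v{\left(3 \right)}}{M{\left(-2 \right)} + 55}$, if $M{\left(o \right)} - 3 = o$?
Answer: $\frac{13}{8} \approx 1.625$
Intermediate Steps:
$M{\left(o \right)} = 3 + o$
$\frac{82 + v{\left(3 \right)}}{M{\left(-2 \right)} + 55} = \frac{82 + 3^{2}}{\left(3 - 2\right) + 55} = \frac{82 + 9}{1 + 55} = \frac{91}{56} = 91 \cdot \frac{1}{56} = \frac{13}{8}$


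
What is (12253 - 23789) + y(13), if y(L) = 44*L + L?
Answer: -10951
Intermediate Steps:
y(L) = 45*L
(12253 - 23789) + y(13) = (12253 - 23789) + 45*13 = -11536 + 585 = -10951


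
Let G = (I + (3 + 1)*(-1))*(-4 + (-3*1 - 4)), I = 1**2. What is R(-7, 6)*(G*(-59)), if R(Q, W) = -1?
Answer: 1947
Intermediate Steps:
I = 1
G = 33 (G = (1 + (3 + 1)*(-1))*(-4 + (-3*1 - 4)) = (1 + 4*(-1))*(-4 + (-3 - 4)) = (1 - 4)*(-4 - 7) = -3*(-11) = 33)
R(-7, 6)*(G*(-59)) = -33*(-59) = -1*(-1947) = 1947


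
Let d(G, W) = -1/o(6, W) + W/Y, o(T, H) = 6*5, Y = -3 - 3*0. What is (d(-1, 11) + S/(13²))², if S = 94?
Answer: 28227969/2856100 ≈ 9.8834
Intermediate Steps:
Y = -3 (Y = -3 + 0 = -3)
o(T, H) = 30
d(G, W) = -1/30 - W/3 (d(G, W) = -1/30 + W/(-3) = -1*1/30 + W*(-⅓) = -1/30 - W/3)
(d(-1, 11) + S/(13²))² = ((-1/30 - ⅓*11) + 94/(13²))² = ((-1/30 - 11/3) + 94/169)² = (-37/10 + 94*(1/169))² = (-37/10 + 94/169)² = (-5313/1690)² = 28227969/2856100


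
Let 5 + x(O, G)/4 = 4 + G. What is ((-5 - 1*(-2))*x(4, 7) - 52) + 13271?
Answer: 13147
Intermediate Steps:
x(O, G) = -4 + 4*G (x(O, G) = -20 + 4*(4 + G) = -20 + (16 + 4*G) = -4 + 4*G)
((-5 - 1*(-2))*x(4, 7) - 52) + 13271 = ((-5 - 1*(-2))*(-4 + 4*7) - 52) + 13271 = ((-5 + 2)*(-4 + 28) - 52) + 13271 = (-3*24 - 52) + 13271 = (-72 - 52) + 13271 = -124 + 13271 = 13147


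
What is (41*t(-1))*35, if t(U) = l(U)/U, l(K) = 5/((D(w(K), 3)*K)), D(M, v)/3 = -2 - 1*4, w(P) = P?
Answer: -7175/18 ≈ -398.61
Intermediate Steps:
D(M, v) = -18 (D(M, v) = 3*(-2 - 1*4) = 3*(-2 - 4) = 3*(-6) = -18)
l(K) = -5/(18*K) (l(K) = 5/((-18*K)) = 5*(-1/(18*K)) = -5/(18*K))
t(U) = -5/(18*U**2) (t(U) = (-5/(18*U))/U = -5/(18*U**2))
(41*t(-1))*35 = (41*(-5/18/(-1)**2))*35 = (41*(-5/18*1))*35 = (41*(-5/18))*35 = -205/18*35 = -7175/18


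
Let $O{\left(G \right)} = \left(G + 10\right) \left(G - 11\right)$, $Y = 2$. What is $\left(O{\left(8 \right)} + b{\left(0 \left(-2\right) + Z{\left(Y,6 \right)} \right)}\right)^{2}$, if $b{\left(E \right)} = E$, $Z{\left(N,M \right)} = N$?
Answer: $2704$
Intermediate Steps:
$O{\left(G \right)} = \left(-11 + G\right) \left(10 + G\right)$ ($O{\left(G \right)} = \left(10 + G\right) \left(-11 + G\right) = \left(-11 + G\right) \left(10 + G\right)$)
$\left(O{\left(8 \right)} + b{\left(0 \left(-2\right) + Z{\left(Y,6 \right)} \right)}\right)^{2} = \left(\left(-110 + 8^{2} - 8\right) + \left(0 \left(-2\right) + 2\right)\right)^{2} = \left(\left(-110 + 64 - 8\right) + \left(0 + 2\right)\right)^{2} = \left(-54 + 2\right)^{2} = \left(-52\right)^{2} = 2704$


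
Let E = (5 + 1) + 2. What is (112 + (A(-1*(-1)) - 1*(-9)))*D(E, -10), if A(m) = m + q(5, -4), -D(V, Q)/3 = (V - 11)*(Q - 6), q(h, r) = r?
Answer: -16992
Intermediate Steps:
E = 8 (E = 6 + 2 = 8)
D(V, Q) = -3*(-11 + V)*(-6 + Q) (D(V, Q) = -3*(V - 11)*(Q - 6) = -3*(-11 + V)*(-6 + Q))
A(m) = -4 + m (A(m) = m - 4 = -4 + m)
(112 + (A(-1*(-1)) - 1*(-9)))*D(E, -10) = (112 + ((-4 - 1*(-1)) - 1*(-9)))*(-198 + 18*8 + 33*(-10) - 3*(-10)*8) = (112 + ((-4 + 1) + 9))*(-198 + 144 - 330 + 240) = (112 + (-3 + 9))*(-144) = (112 + 6)*(-144) = 118*(-144) = -16992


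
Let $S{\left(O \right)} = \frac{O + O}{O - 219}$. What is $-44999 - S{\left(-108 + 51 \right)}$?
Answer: $- \frac{2069973}{46} \approx -44999.0$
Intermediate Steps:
$S{\left(O \right)} = \frac{2 O}{-219 + O}$
$-44999 - S{\left(-108 + 51 \right)} = -44999 - \frac{2 \left(-108 + 51\right)}{-219 + \left(-108 + 51\right)} = -44999 - 2 \left(-57\right) \frac{1}{-219 - 57} = -44999 - 2 \left(-57\right) \frac{1}{-276} = -44999 - 2 \left(-57\right) \left(- \frac{1}{276}\right) = -44999 - \frac{19}{46} = - \frac{2069973}{46}$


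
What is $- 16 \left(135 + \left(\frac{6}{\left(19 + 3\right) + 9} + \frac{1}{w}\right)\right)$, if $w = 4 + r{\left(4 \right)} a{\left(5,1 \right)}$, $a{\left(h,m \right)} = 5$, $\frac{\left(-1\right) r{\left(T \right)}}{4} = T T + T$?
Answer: $- \frac{6638420}{3069} \approx -2163.1$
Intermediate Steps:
$r{\left(T \right)} = - 4 T - 4 T^{2}$ ($r{\left(T \right)} = - 4 \left(T T + T\right) = - 4 \left(T^{2} + T\right) = - 4 \left(T + T^{2}\right) = - 4 T - 4 T^{2}$)
$w = -396$ ($w = 4 + \left(-4\right) 4 \left(1 + 4\right) 5 = 4 + \left(-4\right) 4 \cdot 5 \cdot 5 = 4 - 400 = -396$)
$- 16 \left(135 + \left(\frac{6}{\left(19 + 3\right) + 9} + \frac{1}{w}\right)\right) = - 16 \left(135 + \left(\frac{6}{\left(19 + 3\right) + 9} + \frac{1}{-396}\right)\right) = - 16 \left(135 - \left(\frac{1}{396} - \frac{6}{22 + 9}\right)\right) = - 16 \left(135 - \left(\frac{1}{396} - \frac{6}{31}\right)\right) = - 16 \left(135 + \left(6 \cdot \frac{1}{31} - \frac{1}{396}\right)\right) = - 16 \left(135 + \left(\frac{6}{31} - \frac{1}{396}\right)\right) = - 16 \left(135 + \frac{2345}{12276}\right) = \left(-16\right) \frac{1659605}{12276} = - \frac{6638420}{3069}$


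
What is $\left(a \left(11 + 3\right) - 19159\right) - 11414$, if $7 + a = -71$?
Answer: $-31665$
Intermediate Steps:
$a = -78$ ($a = -7 - 71 = -78$)
$\left(a \left(11 + 3\right) - 19159\right) - 11414 = \left(- 78 \left(11 + 3\right) - 19159\right) - 11414 = \left(\left(-78\right) 14 - 19159\right) - 11414 = \left(-1092 - 19159\right) - 11414 = -20251 - 11414 = -31665$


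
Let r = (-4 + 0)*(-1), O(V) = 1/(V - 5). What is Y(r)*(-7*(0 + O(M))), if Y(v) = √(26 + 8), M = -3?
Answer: 7*√34/8 ≈ 5.1021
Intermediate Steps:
O(V) = 1/(-5 + V)
r = 4 (r = -4*(-1) = 4)
Y(v) = √34
Y(r)*(-7*(0 + O(M))) = √34*(-7*(0 + 1/(-5 - 3))) = √34*(-7*(0 + 1/(-8))) = √34*(-7*(0 - ⅛)) = √34*(-7*(-⅛)) = √34*(7/8) = 7*√34/8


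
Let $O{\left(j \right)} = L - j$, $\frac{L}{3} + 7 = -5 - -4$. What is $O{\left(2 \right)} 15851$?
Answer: $-412126$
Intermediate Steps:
$L = -24$ ($L = -21 + 3 \left(-5 - -4\right) = -21 + 3 \left(-5 + 4\right) = -21 + 3 \left(-1\right) = -21 - 3 = -24$)
$O{\left(j \right)} = -24 - j$
$O{\left(2 \right)} 15851 = \left(-24 - 2\right) 15851 = \left(-26\right) 15851 = -412126$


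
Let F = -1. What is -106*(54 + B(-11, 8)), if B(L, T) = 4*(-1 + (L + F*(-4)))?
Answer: -2332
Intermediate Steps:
B(L, T) = 12 + 4*L (B(L, T) = 4*(-1 + (L - 1*(-4))) = 4*(-1 + (L + 4)) = 4*(-1 + (4 + L)) = 4*(3 + L) = 12 + 4*L)
-106*(54 + B(-11, 8)) = -106*(54 + (12 + 4*(-11))) = -106*(54 + (12 - 44)) = -106*(54 - 32) = -106*22 = -2332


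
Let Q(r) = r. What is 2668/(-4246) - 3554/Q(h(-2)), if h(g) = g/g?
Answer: -7546476/2123 ≈ -3554.6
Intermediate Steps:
h(g) = 1
2668/(-4246) - 3554/Q(h(-2)) = 2668/(-4246) - 3554/1 = 2668*(-1/4246) - 3554*1 = -1334/2123 - 3554 = -7546476/2123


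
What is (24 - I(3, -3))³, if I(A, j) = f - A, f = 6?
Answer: 9261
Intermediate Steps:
I(A, j) = 6 - A
(24 - I(3, -3))³ = (24 - (6 - 1*3))³ = (24 - (6 - 3))³ = (24 - 1*3)³ = (24 - 3)³ = 21³ = 9261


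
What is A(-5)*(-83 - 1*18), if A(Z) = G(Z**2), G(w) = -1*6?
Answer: 606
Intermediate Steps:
G(w) = -6
A(Z) = -6
A(-5)*(-83 - 1*18) = -6*(-83 - 1*18) = -6*(-83 - 18) = -6*(-101) = 606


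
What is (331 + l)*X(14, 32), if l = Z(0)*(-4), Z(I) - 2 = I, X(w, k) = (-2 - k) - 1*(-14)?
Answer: -6460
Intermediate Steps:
X(w, k) = 12 - k (X(w, k) = (-2 - k) + 14 = 12 - k)
Z(I) = 2 + I
l = -8 (l = (2 + 0)*(-4) = 2*(-4) = -8)
(331 + l)*X(14, 32) = (331 - 8)*(12 - 1*32) = 323*(12 - 32) = 323*(-20) = -6460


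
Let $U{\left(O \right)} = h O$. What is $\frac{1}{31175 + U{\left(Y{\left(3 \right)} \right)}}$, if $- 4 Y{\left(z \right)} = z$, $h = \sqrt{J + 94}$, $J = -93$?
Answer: $\frac{4}{124697} \approx 3.2078 \cdot 10^{-5}$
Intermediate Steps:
$h = 1$ ($h = \sqrt{-93 + 94} = \sqrt{1} = 1$)
$Y{\left(z \right)} = - \frac{z}{4}$
$U{\left(O \right)} = O$ ($U{\left(O \right)} = 1 O = O$)
$\frac{1}{31175 + U{\left(Y{\left(3 \right)} \right)}} = \frac{1}{31175 - \frac{3}{4}} = \frac{1}{\frac{124697}{4}} = \frac{4}{124697}$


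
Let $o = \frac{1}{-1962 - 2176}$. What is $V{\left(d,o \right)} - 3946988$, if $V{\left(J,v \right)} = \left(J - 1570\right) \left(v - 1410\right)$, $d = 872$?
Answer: $- \frac{6130049403}{2069} \approx -2.9628 \cdot 10^{6}$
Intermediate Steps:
$o = - \frac{1}{4138}$ ($o = \frac{1}{-4138} = - \frac{1}{4138} \approx -0.00024166$)
$V{\left(J,v \right)} = \left(-1570 + J\right) \left(-1410 + v\right)$
$V{\left(d,o \right)} - 3946988 = \left(2213700 - - \frac{785}{2069} - 1229520 + 872 \left(- \frac{1}{4138}\right)\right) - 3946988 = \left(2213700 + \frac{785}{2069} - 1229520 - \frac{436}{2069}\right) - 3946988 = \frac{2036268769}{2069} - 3946988 = - \frac{6130049403}{2069}$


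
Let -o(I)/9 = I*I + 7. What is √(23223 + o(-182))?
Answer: 2*I*√68739 ≈ 524.36*I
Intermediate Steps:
o(I) = -63 - 9*I² (o(I) = -9*(I*I + 7) = -9*(I² + 7) = -9*(7 + I²) = -63 - 9*I²)
√(23223 + o(-182)) = √(23223 + (-63 - 9*(-182)²)) = √(23223 + (-63 - 9*33124)) = √(23223 + (-63 - 298116)) = √(23223 - 298179) = √(-274956) = 2*I*√68739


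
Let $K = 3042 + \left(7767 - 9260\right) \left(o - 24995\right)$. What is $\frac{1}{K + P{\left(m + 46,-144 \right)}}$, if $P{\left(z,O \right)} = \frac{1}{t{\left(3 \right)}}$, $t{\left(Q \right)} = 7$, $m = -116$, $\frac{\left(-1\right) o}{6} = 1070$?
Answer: $\frac{7}{328339460} \approx 2.1319 \cdot 10^{-8}$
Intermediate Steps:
$o = -6420$ ($o = \left(-6\right) 1070 = -6420$)
$K = 46905637$ ($K = 3042 + \left(7767 - 9260\right) \left(-6420 - 24995\right) = 3042 - -46902595 = 3042 + 46902595 = 46905637$)
$P{\left(z,O \right)} = \frac{1}{7}$
$\frac{1}{K + P{\left(m + 46,-144 \right)}} = \frac{1}{46905637 + \frac{1}{7}} = \frac{1}{\frac{328339460}{7}} = \frac{7}{328339460}$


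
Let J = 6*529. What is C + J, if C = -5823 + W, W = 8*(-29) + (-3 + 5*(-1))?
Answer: -2889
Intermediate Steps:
J = 3174
W = -240 (W = -232 + (-3 - 5) = -232 - 8 = -240)
C = -6063 (C = -5823 - 240 = -6063)
C + J = -6063 + 3174 = -2889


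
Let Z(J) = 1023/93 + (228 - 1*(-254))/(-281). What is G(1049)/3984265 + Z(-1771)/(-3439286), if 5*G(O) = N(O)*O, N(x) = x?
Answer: 1063418870048841/19252752702879950 ≈ 0.055235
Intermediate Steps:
Z(J) = 2609/281 (Z(J) = 1023*(1/93) + (228 + 254)*(-1/281) = 11 + 482*(-1/281) = 11 - 482/281 = 2609/281)
G(O) = O²/5 (G(O) = (O*O)/5 = O²/5)
G(1049)/3984265 + Z(-1771)/(-3439286) = ((⅕)*1049²)/3984265 + (2609/281)/(-3439286) = ((⅕)*1100401)*(1/3984265) + (2609/281)*(-1/3439286) = (1100401/5)*(1/3984265) - 2609/966439366 = 1100401/19921325 - 2609/966439366 = 1063418870048841/19252752702879950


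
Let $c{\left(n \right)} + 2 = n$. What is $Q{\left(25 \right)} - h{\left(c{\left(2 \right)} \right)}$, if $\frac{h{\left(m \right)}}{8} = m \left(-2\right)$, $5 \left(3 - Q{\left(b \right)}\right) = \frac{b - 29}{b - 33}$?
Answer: $\frac{29}{10} \approx 2.9$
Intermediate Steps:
$Q{\left(b \right)} = 3 - \frac{-29 + b}{5 \left(-33 + b\right)}$ ($Q{\left(b \right)} = 3 - \frac{\left(b - 29\right) \frac{1}{b - 33}}{5} = 3 - \frac{\left(-29 + b\right) \frac{1}{-33 + b}}{5} = 3 - \frac{\frac{1}{-33 + b} \left(-29 + b\right)}{5} = 3 - \frac{-29 + b}{5 \left(-33 + b\right)}$)
$c{\left(n \right)} = -2 + n$
$h{\left(m \right)} = - 16 m$ ($h{\left(m \right)} = 8 m \left(-2\right) = 8 \left(- 2 m\right) = - 16 m$)
$Q{\left(25 \right)} - h{\left(c{\left(2 \right)} \right)} = \frac{2 \left(-233 + 7 \cdot 25\right)}{5 \left(-33 + 25\right)} - - 16 \left(-2 + 2\right) = \frac{2 \left(-233 + 175\right)}{5 \left(-8\right)} - \left(-16\right) 0 = \frac{2}{5} \left(- \frac{1}{8}\right) \left(-58\right) - 0 = \frac{29}{10} + 0 = \frac{29}{10}$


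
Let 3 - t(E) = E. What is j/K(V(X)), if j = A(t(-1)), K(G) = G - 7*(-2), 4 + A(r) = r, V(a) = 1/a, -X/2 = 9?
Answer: 0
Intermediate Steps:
t(E) = 3 - E
X = -18 (X = -2*9 = -18)
A(r) = -4 + r
K(G) = 14 + G (K(G) = G + 14 = 14 + G)
j = 0 (j = -4 + (3 - 1*(-1)) = -4 + (3 + 1) = -4 + 4 = 0)
j/K(V(X)) = 0/(14 + 1/(-18)) = 0/(14 - 1/18) = 0/(251/18) = 0*(18/251) = 0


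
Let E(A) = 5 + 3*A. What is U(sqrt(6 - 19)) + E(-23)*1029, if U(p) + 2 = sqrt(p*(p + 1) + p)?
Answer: -65858 + 13**(1/4)*sqrt(-sqrt(13) + 2*I) ≈ -65857.0 + 3.7327*I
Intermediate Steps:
U(p) = -2 + sqrt(p + p*(1 + p)) (U(p) = -2 + sqrt(p*(p + 1) + p) = -2 + sqrt(p*(1 + p) + p) = -2 + sqrt(p + p*(1 + p)))
U(sqrt(6 - 19)) + E(-23)*1029 = (-2 + sqrt(sqrt(6 - 19)*(2 + sqrt(6 - 19)))) + (5 + 3*(-23))*1029 = (-2 + sqrt(sqrt(-13)*(2 + sqrt(-13)))) + (5 - 69)*1029 = (-2 + sqrt((I*sqrt(13))*(2 + I*sqrt(13)))) - 64*1029 = (-2 + sqrt(I*sqrt(13)*(2 + I*sqrt(13)))) - 65856 = (-2 + 13**(1/4)*sqrt(I*(2 + I*sqrt(13)))) - 65856 = -65858 + 13**(1/4)*sqrt(I*(2 + I*sqrt(13)))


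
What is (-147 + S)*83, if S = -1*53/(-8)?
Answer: -93209/8 ≈ -11651.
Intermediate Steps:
S = 53/8 (S = -53*(-⅛) = 53/8 ≈ 6.6250)
(-147 + S)*83 = (-147 + 53/8)*83 = -1123/8*83 = -93209/8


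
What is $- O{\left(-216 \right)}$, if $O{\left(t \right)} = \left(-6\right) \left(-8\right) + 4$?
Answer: $-52$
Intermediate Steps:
$O{\left(t \right)} = 52$ ($O{\left(t \right)} = 48 + 4 = 52$)
$- O{\left(-216 \right)} = \left(-1\right) 52 = -52$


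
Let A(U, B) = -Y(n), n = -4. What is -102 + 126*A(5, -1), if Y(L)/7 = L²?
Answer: -14214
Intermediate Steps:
Y(L) = 7*L²
A(U, B) = -112 (A(U, B) = -7*(-4)² = -7*16 = -1*112 = -112)
-102 + 126*A(5, -1) = -102 + 126*(-112) = -102 - 14112 = -14214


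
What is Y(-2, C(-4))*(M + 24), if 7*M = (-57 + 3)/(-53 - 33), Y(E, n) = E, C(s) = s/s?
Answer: -14502/301 ≈ -48.179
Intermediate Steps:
C(s) = 1
M = 27/301 (M = ((-57 + 3)/(-53 - 33))/7 = (-54/(-86))/7 = (-54*(-1/86))/7 = (⅐)*(27/43) = 27/301 ≈ 0.089701)
Y(-2, C(-4))*(M + 24) = -2*(27/301 + 24) = -2*7251/301 = -14502/301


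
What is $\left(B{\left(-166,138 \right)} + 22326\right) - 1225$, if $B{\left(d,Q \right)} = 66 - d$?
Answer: $21333$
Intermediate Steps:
$\left(B{\left(-166,138 \right)} + 22326\right) - 1225 = \left(\left(66 - -166\right) + 22326\right) - 1225 = \left(\left(66 + 166\right) + 22326\right) - 1225 = \left(232 + 22326\right) - 1225 = 22558 - 1225 = 21333$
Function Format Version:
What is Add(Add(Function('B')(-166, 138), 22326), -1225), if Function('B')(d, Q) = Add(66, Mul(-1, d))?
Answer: 21333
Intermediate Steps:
Add(Add(Function('B')(-166, 138), 22326), -1225) = Add(Add(Add(66, Mul(-1, -166)), 22326), -1225) = Add(Add(Add(66, 166), 22326), -1225) = Add(Add(232, 22326), -1225) = Add(22558, -1225) = 21333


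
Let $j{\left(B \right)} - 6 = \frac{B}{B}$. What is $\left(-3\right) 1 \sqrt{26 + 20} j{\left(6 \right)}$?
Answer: $- 21 \sqrt{46} \approx -142.43$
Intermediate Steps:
$j{\left(B \right)} = 7$ ($j{\left(B \right)} = 6 + \frac{B}{B} = 6 + 1 = 7$)
$\left(-3\right) 1 \sqrt{26 + 20} j{\left(6 \right)} = \left(-3\right) 1 \sqrt{26 + 20} \cdot 7 = - 3 \sqrt{46} \cdot 7 = - 21 \sqrt{46}$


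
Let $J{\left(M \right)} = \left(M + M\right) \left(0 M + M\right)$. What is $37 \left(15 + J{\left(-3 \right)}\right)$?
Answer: $1221$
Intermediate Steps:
$J{\left(M \right)} = 2 M^{2}$ ($J{\left(M \right)} = 2 M \left(0 + M\right) = 2 M M = 2 M^{2}$)
$37 \left(15 + J{\left(-3 \right)}\right) = 37 \left(15 + 2 \left(-3\right)^{2}\right) = 37 \left(15 + 2 \cdot 9\right) = 37 \left(15 + 18\right) = 37 \cdot 33 = 1221$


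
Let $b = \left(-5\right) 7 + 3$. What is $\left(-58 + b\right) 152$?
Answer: $-13680$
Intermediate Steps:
$b = -32$ ($b = -35 + 3 = -32$)
$\left(-58 + b\right) 152 = \left(-58 - 32\right) 152 = \left(-90\right) 152 = -13680$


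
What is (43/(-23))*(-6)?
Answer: 258/23 ≈ 11.217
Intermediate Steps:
(43/(-23))*(-6) = (43*(-1/23))*(-6) = -43/23*(-6) = 258/23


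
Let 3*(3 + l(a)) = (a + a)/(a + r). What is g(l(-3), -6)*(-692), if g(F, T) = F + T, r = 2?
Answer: 4844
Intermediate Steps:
l(a) = -3 + 2*a/(3*(2 + a)) (l(a) = -3 + ((a + a)/(a + 2))/3 = -3 + ((2*a)/(2 + a))/3 = -3 + (2*a/(2 + a))/3 = -3 + 2*a/(3*(2 + a)))
g(l(-3), -6)*(-692) = ((-18 - 7*(-3))/(3*(2 - 3)) - 6)*(-692) = ((1/3)*(-18 + 21)/(-1) - 6)*(-692) = ((1/3)*(-1)*3 - 6)*(-692) = (-1 - 6)*(-692) = -7*(-692) = 4844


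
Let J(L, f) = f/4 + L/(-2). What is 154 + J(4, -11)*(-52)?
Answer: 401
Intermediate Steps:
J(L, f) = -L/2 + f/4 (J(L, f) = f*(¼) + L*(-½) = f/4 - L/2 = -L/2 + f/4)
154 + J(4, -11)*(-52) = 154 + (-½*4 + (¼)*(-11))*(-52) = 154 + (-2 - 11/4)*(-52) = 154 - 19/4*(-52) = 154 + 247 = 401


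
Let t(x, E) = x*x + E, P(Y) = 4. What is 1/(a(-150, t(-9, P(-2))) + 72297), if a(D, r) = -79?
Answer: 1/72218 ≈ 1.3847e-5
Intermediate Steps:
t(x, E) = E + x² (t(x, E) = x² + E = E + x²)
1/(a(-150, t(-9, P(-2))) + 72297) = 1/(-79 + 72297) = 1/72218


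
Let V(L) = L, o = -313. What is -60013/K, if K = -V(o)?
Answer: -60013/313 ≈ -191.73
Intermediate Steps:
K = 313 (K = -1*(-313) = 313)
-60013/K = -60013/313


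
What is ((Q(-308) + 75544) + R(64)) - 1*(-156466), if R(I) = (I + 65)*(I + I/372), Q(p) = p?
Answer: 7439386/31 ≈ 2.3998e+5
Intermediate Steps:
R(I) = 373*I*(65 + I)/372 (R(I) = (65 + I)*(I + I*(1/372)) = (65 + I)*(I + I/372) = (65 + I)*(373*I/372) = 373*I*(65 + I)/372)
((Q(-308) + 75544) + R(64)) - 1*(-156466) = ((-308 + 75544) + (373/372)*64*(65 + 64)) - 1*(-156466) = (75236 + (373/372)*64*129) + 156466 = (75236 + 256624/31) + 156466 = 2588940/31 + 156466 = 7439386/31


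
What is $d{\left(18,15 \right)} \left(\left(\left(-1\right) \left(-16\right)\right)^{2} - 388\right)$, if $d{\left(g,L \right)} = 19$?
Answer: $-2508$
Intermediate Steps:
$d{\left(18,15 \right)} \left(\left(\left(-1\right) \left(-16\right)\right)^{2} - 388\right) = 19 \left(\left(\left(-1\right) \left(-16\right)\right)^{2} - 388\right) = 19 \left(16^{2} - 388\right) = 19 \left(256 - 388\right) = 19 \left(-132\right) = -2508$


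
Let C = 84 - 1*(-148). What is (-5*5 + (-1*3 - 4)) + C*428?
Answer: 99264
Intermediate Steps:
C = 232 (C = 84 + 148 = 232)
(-5*5 + (-1*3 - 4)) + C*428 = (-5*5 + (-1*3 - 4)) + 232*428 = (-25 + (-3 - 4)) + 99296 = (-25 - 7) + 99296 = -32 + 99296 = 99264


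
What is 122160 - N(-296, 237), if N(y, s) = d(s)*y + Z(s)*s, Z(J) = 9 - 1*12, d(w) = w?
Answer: 193023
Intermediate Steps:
Z(J) = -3 (Z(J) = 9 - 12 = -3)
N(y, s) = -3*s + s*y (N(y, s) = s*y - 3*s = -3*s + s*y)
122160 - N(-296, 237) = 122160 - 237*(-3 - 296) = 122160 - 237*(-299) = 122160 - 1*(-70863) = 122160 + 70863 = 193023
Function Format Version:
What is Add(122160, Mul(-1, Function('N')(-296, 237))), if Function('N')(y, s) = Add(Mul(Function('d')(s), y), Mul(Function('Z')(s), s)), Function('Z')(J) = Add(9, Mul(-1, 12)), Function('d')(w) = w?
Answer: 193023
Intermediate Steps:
Function('Z')(J) = -3 (Function('Z')(J) = Add(9, -12) = -3)
Function('N')(y, s) = Add(Mul(-3, s), Mul(s, y)) (Function('N')(y, s) = Add(Mul(s, y), Mul(-3, s)) = Add(Mul(-3, s), Mul(s, y)))
Add(122160, Mul(-1, Function('N')(-296, 237))) = Add(122160, Mul(-1, Mul(237, Add(-3, -296)))) = Add(122160, Mul(-1, Mul(237, -299))) = Add(122160, Mul(-1, -70863)) = Add(122160, 70863) = 193023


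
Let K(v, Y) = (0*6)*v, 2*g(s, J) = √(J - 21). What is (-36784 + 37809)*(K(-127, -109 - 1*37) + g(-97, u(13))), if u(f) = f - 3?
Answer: 1025*I*√11/2 ≈ 1699.8*I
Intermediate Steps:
u(f) = -3 + f
g(s, J) = √(-21 + J)/2 (g(s, J) = √(J - 21)/2 = √(-21 + J)/2)
K(v, Y) = 0 (K(v, Y) = 0*v = 0)
(-36784 + 37809)*(K(-127, -109 - 1*37) + g(-97, u(13))) = (-36784 + 37809)*(0 + √(-21 + (-3 + 13))/2) = 1025*(0 + √(-21 + 10)/2) = 1025*(0 + √(-11)/2) = 1025*(0 + (I*√11)/2) = 1025*(0 + I*√11/2) = 1025*(I*√11/2) = 1025*I*√11/2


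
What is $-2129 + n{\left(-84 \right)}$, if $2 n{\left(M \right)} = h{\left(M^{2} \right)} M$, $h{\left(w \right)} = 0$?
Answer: $-2129$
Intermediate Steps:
$n{\left(M \right)} = 0$ ($n{\left(M \right)} = \frac{0 M}{2} = \frac{1}{2} \cdot 0 = 0$)
$-2129 + n{\left(-84 \right)} = -2129 + 0 = -2129$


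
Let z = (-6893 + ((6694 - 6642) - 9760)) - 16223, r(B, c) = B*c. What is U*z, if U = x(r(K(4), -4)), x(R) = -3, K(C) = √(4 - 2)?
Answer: 98472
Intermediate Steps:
K(C) = √2
U = -3
z = -32824 (z = (-6893 + (52 - 9760)) - 16223 = (-6893 - 9708) - 16223 = -16601 - 16223 = -32824)
U*z = -3*(-32824) = 98472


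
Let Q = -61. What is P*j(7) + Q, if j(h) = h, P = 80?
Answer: 499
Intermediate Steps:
P*j(7) + Q = 80*7 - 61 = 560 - 61 = 499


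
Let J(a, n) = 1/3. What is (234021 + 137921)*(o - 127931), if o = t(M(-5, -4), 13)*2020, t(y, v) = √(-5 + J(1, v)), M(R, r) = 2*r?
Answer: -47582912002 + 751322840*I*√42/3 ≈ -4.7583e+10 + 1.623e+9*I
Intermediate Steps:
J(a, n) = ⅓
t(y, v) = I*√42/3 (t(y, v) = √(-5 + ⅓) = √(-14/3) = I*√42/3)
o = 2020*I*√42/3 (o = (I*√42/3)*2020 = 2020*I*√42/3 ≈ 4363.7*I)
(234021 + 137921)*(o - 127931) = (234021 + 137921)*(2020*I*√42/3 - 127931) = 371942*(-127931 + 2020*I*√42/3) = -47582912002 + 751322840*I*√42/3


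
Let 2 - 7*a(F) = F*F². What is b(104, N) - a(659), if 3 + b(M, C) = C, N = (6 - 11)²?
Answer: 286191331/7 ≈ 4.0884e+7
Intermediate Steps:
N = 25 (N = (-5)² = 25)
b(M, C) = -3 + C
a(F) = 2/7 - F³/7 (a(F) = 2/7 - F*F²/7 = 2/7 - F³/7)
b(104, N) - a(659) = (-3 + 25) - (2/7 - ⅐*659³) = 22 - (2/7 - ⅐*286191179) = 22 - (2/7 - 286191179/7) = 22 - 1*(-286191177/7) = 22 + 286191177/7 = 286191331/7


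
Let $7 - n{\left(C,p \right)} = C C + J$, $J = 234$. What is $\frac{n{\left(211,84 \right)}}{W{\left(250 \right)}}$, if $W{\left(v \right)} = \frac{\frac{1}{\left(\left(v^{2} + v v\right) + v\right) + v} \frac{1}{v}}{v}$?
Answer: $-350992125000000$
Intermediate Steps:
$n{\left(C,p \right)} = -227 - C^{2}$ ($n{\left(C,p \right)} = 7 - \left(C C + 234\right) = 7 - \left(C^{2} + 234\right) = 7 - \left(234 + C^{2}\right) = -227 - C^{2}$)
$W{\left(v \right)} = \frac{1}{v^{2} \left(2 v + 2 v^{2}\right)}$ ($W{\left(v \right)} = \frac{\frac{1}{\left(\left(v^{2} + v^{2}\right) + v\right) + v} \frac{1}{v}}{v} = \frac{\frac{1}{\left(2 v^{2} + v\right) + v} \frac{1}{v}}{v} = \frac{\frac{1}{\left(v + 2 v^{2}\right) + v} \frac{1}{v}}{v} = \frac{\frac{1}{2 v + 2 v^{2}} \frac{1}{v}}{v} = \frac{\frac{1}{v} \frac{1}{2 v + 2 v^{2}}}{v} = \frac{1}{v^{2} \left(2 v + 2 v^{2}\right)}$)
$\frac{n{\left(211,84 \right)}}{W{\left(250 \right)}} = \frac{-227 - 211^{2}}{\frac{1}{2} \cdot \frac{1}{15625000} \frac{1}{1 + 250}} = \frac{-227 - 44521}{\frac{1}{2} \cdot \frac{1}{15625000} \cdot \frac{1}{251}} = - 44748 \frac{1}{\frac{1}{7843750000}} = \left(-44748\right) 7843750000 = -350992125000000$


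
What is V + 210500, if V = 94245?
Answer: 304745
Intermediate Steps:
V + 210500 = 94245 + 210500 = 304745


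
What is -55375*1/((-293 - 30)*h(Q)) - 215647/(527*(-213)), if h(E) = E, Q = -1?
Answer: -361543832/2132769 ≈ -169.52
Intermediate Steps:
-55375*1/((-293 - 30)*h(Q)) - 215647/(527*(-213)) = -55375*(-1/(-293 - 30)) - 215647/(527*(-213)) = -55375/((-323*(-1))) - 215647/(-112251) = -55375/323 - 215647*(-1/112251) = -55375*1/323 + 215647/112251 = -55375/323 + 215647/112251 = -361543832/2132769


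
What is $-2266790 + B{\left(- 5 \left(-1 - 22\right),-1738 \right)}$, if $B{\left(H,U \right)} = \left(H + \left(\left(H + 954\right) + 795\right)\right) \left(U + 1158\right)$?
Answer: $-3414610$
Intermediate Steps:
$B{\left(H,U \right)} = \left(1158 + U\right) \left(1749 + 2 H\right)$ ($B{\left(H,U \right)} = \left(H + \left(\left(954 + H\right) + 795\right)\right) \left(1158 + U\right) = \left(H + \left(1749 + H\right)\right) \left(1158 + U\right) = \left(1749 + 2 H\right) \left(1158 + U\right) = \left(1158 + U\right) \left(1749 + 2 H\right)$)
$-2266790 + B{\left(- 5 \left(-1 - 22\right),-1738 \right)} = -2266790 + \left(2025342 + 1749 \left(-1738\right) + 2316 \left(- 5 \left(-1 - 22\right)\right) + 2 \left(- 5 \left(-1 - 22\right)\right) \left(-1738\right)\right) = -2266790 + \left(2025342 - 3039762 + 2316 \left(\left(-5\right) \left(-23\right)\right) + 2 \left(\left(-5\right) \left(-23\right)\right) \left(-1738\right)\right) = -2266790 + \left(2025342 - 3039762 + 2316 \cdot 115 + 2 \cdot 115 \left(-1738\right)\right) = -2266790 + \left(2025342 - 3039762 + 266340 - 399740\right) = -2266790 - 1147820 = -3414610$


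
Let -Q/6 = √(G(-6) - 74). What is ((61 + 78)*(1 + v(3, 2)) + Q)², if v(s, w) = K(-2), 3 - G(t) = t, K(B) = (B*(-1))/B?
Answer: -2340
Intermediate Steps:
K(B) = -1 (K(B) = (-B)/B = -1)
G(t) = 3 - t
v(s, w) = -1
Q = -6*I*√65 (Q = -6*√((3 - 1*(-6)) - 74) = -6*√((3 + 6) - 74) = -6*√(9 - 74) = -6*I*√65 ≈ -48.374*I)
((61 + 78)*(1 + v(3, 2)) + Q)² = ((61 + 78)*(1 - 1) - 6*I*√65)² = (139*0 - 6*I*√65)² = (0 - 6*I*√65)² = (-6*I*√65)² = -2340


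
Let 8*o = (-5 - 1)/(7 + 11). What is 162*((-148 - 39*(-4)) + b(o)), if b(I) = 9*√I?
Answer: 1296 + 243*I*√6/2 ≈ 1296.0 + 297.61*I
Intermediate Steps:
o = -1/24 (o = ((-5 - 1)/(7 + 11))/8 = (-6/18)/8 = (-6*1/18)/8 = (⅛)*(-⅓) = -1/24 ≈ -0.041667)
162*((-148 - 39*(-4)) + b(o)) = 162*((-148 - 39*(-4)) + 9*√(-1/24)) = 162*((-148 + 156) + 9*(I*√6/12)) = 162*(8 + 3*I*√6/4) = 1296 + 243*I*√6/2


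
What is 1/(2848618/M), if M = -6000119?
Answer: -6000119/2848618 ≈ -2.1063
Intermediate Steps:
1/(2848618/M) = 1/(2848618/(-6000119)) = 1/(2848618*(-1/6000119)) = 1/(-2848618/6000119) = -6000119/2848618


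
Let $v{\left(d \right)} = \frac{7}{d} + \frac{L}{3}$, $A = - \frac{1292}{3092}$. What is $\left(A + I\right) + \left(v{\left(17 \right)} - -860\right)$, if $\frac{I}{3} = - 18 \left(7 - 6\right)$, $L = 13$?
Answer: $\frac{31945531}{39423} \approx 810.33$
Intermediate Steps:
$A = - \frac{323}{773}$ ($A = \left(-1292\right) \frac{1}{3092} = - \frac{323}{773} \approx -0.41785$)
$v{\left(d \right)} = \frac{13}{3} + \frac{7}{d}$ ($v{\left(d \right)} = \frac{7}{d} + \frac{13}{3} = \frac{13}{3} + \frac{7}{d}$)
$I = -54$ ($I = 3 \left(- 18 \left(7 - 6\right)\right) = 3 \left(\left(-18\right) 1\right) = 3 \left(-18\right) = -54$)
$\left(A + I\right) + \left(v{\left(17 \right)} - -860\right) = \left(- \frac{323}{773} - 54\right) + \left(\left(\frac{13}{3} + \frac{7}{17}\right) - -860\right) = - \frac{42065}{773} + \left(\left(\frac{13}{3} + 7 \cdot \frac{1}{17}\right) + 860\right) = - \frac{42065}{773} + \left(\left(\frac{13}{3} + \frac{7}{17}\right) + 860\right) = - \frac{42065}{773} + \left(\frac{242}{51} + 860\right) = - \frac{42065}{773} + \frac{44102}{51} = \frac{31945531}{39423}$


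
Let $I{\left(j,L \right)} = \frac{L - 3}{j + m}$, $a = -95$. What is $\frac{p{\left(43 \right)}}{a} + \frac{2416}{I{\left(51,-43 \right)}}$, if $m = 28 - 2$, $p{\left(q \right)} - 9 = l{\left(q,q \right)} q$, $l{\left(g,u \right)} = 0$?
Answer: $- \frac{8836727}{2185} \approx -4044.3$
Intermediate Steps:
$p{\left(q \right)} = 9$ ($p{\left(q \right)} = 9 + 0 q = 9 + 0 = 9$)
$m = 26$ ($m = 28 - 2 = 26$)
$I{\left(j,L \right)} = \frac{-3 + L}{26 + j}$ ($I{\left(j,L \right)} = \frac{L - 3}{j + 26} = \frac{-3 + L}{26 + j}$)
$\frac{p{\left(43 \right)}}{a} + \frac{2416}{I{\left(51,-43 \right)}} = \frac{9}{-95} + \frac{2416}{\frac{1}{26 + 51} \left(-3 - 43\right)} = 9 \left(- \frac{1}{95}\right) + \frac{2416}{\frac{1}{77} \left(-46\right)} = - \frac{9}{95} + \frac{2416}{\frac{1}{77} \left(-46\right)} = - \frac{9}{95} + \frac{2416}{- \frac{46}{77}} = - \frac{9}{95} + 2416 \left(- \frac{77}{46}\right) = - \frac{9}{95} - \frac{93016}{23} = - \frac{8836727}{2185}$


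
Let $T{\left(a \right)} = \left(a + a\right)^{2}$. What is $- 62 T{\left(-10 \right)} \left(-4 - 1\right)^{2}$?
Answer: $-620000$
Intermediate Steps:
$T{\left(a \right)} = 4 a^{2}$ ($T{\left(a \right)} = \left(2 a\right)^{2} = 4 a^{2}$)
$- 62 T{\left(-10 \right)} \left(-4 - 1\right)^{2} = - 62 \cdot 4 \left(-10\right)^{2} \left(-4 - 1\right)^{2} = - 62 \cdot 4 \cdot 100 \left(-5\right)^{2} = \left(-62\right) 400 \cdot 25 = \left(-24800\right) 25 = -620000$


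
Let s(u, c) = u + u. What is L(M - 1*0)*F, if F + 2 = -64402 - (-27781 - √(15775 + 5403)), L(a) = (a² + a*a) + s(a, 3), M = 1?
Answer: -146492 + 4*√21178 ≈ -1.4591e+5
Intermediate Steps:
s(u, c) = 2*u
L(a) = 2*a + 2*a² (L(a) = (a² + a*a) + 2*a = (a² + a²) + 2*a = 2*a² + 2*a = 2*a + 2*a²)
F = -36623 + √21178 (F = -2 + (-64402 - (-27781 - √(15775 + 5403))) = -2 + (-64402 - (-27781 - √21178)) = -2 + (-64402 + (27781 + √21178)) = -2 + (-36621 + √21178) = -36623 + √21178 ≈ -36478.)
L(M - 1*0)*F = (2*(1 - 1*0)*(1 + (1 - 1*0)))*(-36623 + √21178) = (2*(1 + 0)*(1 + (1 + 0)))*(-36623 + √21178) = (2*1*(1 + 1))*(-36623 + √21178) = (2*1*2)*(-36623 + √21178) = 4*(-36623 + √21178) = -146492 + 4*√21178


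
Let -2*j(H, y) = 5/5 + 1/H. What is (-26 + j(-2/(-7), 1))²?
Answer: 12769/16 ≈ 798.06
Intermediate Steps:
j(H, y) = -½ - 1/(2*H) (j(H, y) = -(5/5 + 1/H)/2 = -(5*(⅕) + 1/H)/2 = -(1 + 1/H)/2 = -½ - 1/(2*H))
(-26 + j(-2/(-7), 1))² = (-26 + (-1 - (-2)/(-7))/(2*((-2/(-7)))))² = (-26 + (-1 - (-2)*(-1)/7)/(2*((-2*(-⅐)))))² = (-26 + (-1 - 1*2/7)/(2*(2/7)))² = (-26 + (½)*(7/2)*(-1 - 2/7))² = (-26 + (½)*(7/2)*(-9/7))² = (-26 - 9/4)² = (-113/4)² = 12769/16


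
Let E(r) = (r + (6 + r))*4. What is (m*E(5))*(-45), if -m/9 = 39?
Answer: 1010880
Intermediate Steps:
m = -351 (m = -9*39 = -351)
E(r) = 24 + 8*r (E(r) = (6 + 2*r)*4 = 24 + 8*r)
(m*E(5))*(-45) = -351*(24 + 8*5)*(-45) = -351*(24 + 40)*(-45) = -351*64*(-45) = -22464*(-45) = 1010880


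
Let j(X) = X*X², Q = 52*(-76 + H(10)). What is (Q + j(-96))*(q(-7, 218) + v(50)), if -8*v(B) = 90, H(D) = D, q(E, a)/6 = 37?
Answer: -187181406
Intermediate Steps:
q(E, a) = 222 (q(E, a) = 6*37 = 222)
v(B) = -45/4 (v(B) = -⅛*90 = -45/4)
Q = -3432 (Q = 52*(-76 + 10) = 52*(-66) = -3432)
j(X) = X³
(Q + j(-96))*(q(-7, 218) + v(50)) = (-3432 + (-96)³)*(222 - 45/4) = (-3432 - 884736)*(843/4) = -888168*843/4 = -187181406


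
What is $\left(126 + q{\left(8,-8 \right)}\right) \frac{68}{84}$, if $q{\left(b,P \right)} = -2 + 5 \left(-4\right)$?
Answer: $\frac{1768}{21} \approx 84.19$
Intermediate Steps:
$q{\left(b,P \right)} = -22$ ($q{\left(b,P \right)} = -2 - 20 = -22$)
$\left(126 + q{\left(8,-8 \right)}\right) \frac{68}{84} = \left(126 - 22\right) \frac{68}{84} = 104 \cdot 68 \cdot \frac{1}{84} = 104 \cdot \frac{17}{21} = \frac{1768}{21}$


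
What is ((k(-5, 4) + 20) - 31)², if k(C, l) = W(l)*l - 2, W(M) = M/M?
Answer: 81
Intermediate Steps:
W(M) = 1
k(C, l) = -2 + l (k(C, l) = 1*l - 2 = l - 2 = -2 + l)
((k(-5, 4) + 20) - 31)² = (((-2 + 4) + 20) - 31)² = ((2 + 20) - 31)² = (22 - 31)² = (-9)² = 81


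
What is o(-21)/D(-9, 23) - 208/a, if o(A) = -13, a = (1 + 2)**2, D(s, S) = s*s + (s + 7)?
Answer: -16549/711 ≈ -23.276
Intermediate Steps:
D(s, S) = 7 + s + s**2 (D(s, S) = s**2 + (7 + s) = 7 + s + s**2)
a = 9 (a = 3**2 = 9)
o(-21)/D(-9, 23) - 208/a = -13/(7 - 9 + (-9)**2) - 208/9 = -13/(7 - 9 + 81) - 208*1/9 = -13/79 - 208/9 = -16549/711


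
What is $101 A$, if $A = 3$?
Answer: $303$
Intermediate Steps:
$101 A = 101 \cdot 3 = 303$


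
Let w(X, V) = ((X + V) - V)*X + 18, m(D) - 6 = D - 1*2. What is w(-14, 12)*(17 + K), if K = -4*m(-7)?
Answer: 6206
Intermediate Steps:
m(D) = 4 + D (m(D) = 6 + (D - 1*2) = 6 + (D - 2) = 6 + (-2 + D) = 4 + D)
w(X, V) = 18 + X**2 (w(X, V) = ((V + X) - V)*X + 18 = X*X + 18 = X**2 + 18 = 18 + X**2)
K = 12 (K = -4*(4 - 7) = -4*(-3) = 12)
w(-14, 12)*(17 + K) = (18 + (-14)**2)*(17 + 12) = (18 + 196)*29 = 214*29 = 6206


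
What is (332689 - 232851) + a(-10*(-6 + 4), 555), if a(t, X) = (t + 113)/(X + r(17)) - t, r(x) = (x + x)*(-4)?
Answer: 41823875/419 ≈ 99818.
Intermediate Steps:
r(x) = -8*x (r(x) = (2*x)*(-4) = -8*x)
a(t, X) = -t + (113 + t)/(-136 + X) (a(t, X) = (t + 113)/(X - 8*17) - t = (113 + t)/(X - 136) - t = (113 + t)/(-136 + X) - t = -t + (113 + t)/(-136 + X))
(332689 - 232851) + a(-10*(-6 + 4), 555) = (332689 - 232851) + (113 + 137*(-10*(-6 + 4)) - 1*555*(-10*(-6 + 4)))/(-136 + 555) = 99838 + (113 + 137*(-10*(-2)) - 1*555*(-10*(-2)))/419 = 99838 + (113 + 137*20 - 1*555*20)/419 = 99838 + (113 + 2740 - 11100)/419 = 99838 + (1/419)*(-8247) = 99838 - 8247/419 = 41823875/419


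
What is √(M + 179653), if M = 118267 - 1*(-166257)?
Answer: 7*√9473 ≈ 681.31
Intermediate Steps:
M = 284524 (M = 118267 + 166257 = 284524)
√(M + 179653) = √(284524 + 179653) = √464177 = 7*√9473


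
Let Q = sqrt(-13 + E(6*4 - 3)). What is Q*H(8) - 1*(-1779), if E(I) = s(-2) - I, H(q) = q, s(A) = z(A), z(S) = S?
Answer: 1779 + 48*I ≈ 1779.0 + 48.0*I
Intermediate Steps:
s(A) = A
E(I) = -2 - I
Q = 6*I (Q = sqrt(-13 + (-2 - (6*4 - 3))) = sqrt(-13 + (-2 - (24 - 3))) = sqrt(-13 + (-2 - 1*21)) = sqrt(-13 + (-2 - 21)) = sqrt(-13 - 23) = sqrt(-36) = 6*I ≈ 6.0*I)
Q*H(8) - 1*(-1779) = (6*I)*8 - 1*(-1779) = 48*I + 1779 = 1779 + 48*I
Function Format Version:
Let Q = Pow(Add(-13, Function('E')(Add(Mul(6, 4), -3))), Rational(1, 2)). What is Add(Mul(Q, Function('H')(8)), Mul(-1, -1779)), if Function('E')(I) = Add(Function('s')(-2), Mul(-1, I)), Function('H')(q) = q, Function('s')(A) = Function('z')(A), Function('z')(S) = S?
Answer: Add(1779, Mul(48, I)) ≈ Add(1779.0, Mul(48.000, I))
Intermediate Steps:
Function('s')(A) = A
Function('E')(I) = Add(-2, Mul(-1, I))
Q = Mul(6, I) (Q = Pow(Add(-13, Add(-2, Mul(-1, Add(Mul(6, 4), -3)))), Rational(1, 2)) = Pow(Add(-13, Add(-2, Mul(-1, Add(24, -3)))), Rational(1, 2)) = Pow(Add(-13, Add(-2, Mul(-1, 21))), Rational(1, 2)) = Pow(Add(-13, Add(-2, -21)), Rational(1, 2)) = Pow(Add(-13, -23), Rational(1, 2)) = Pow(-36, Rational(1, 2)) = Mul(6, I) ≈ Mul(6.0000, I))
Add(Mul(Q, Function('H')(8)), Mul(-1, -1779)) = Add(Mul(Mul(6, I), 8), Mul(-1, -1779)) = Add(Mul(48, I), 1779) = Add(1779, Mul(48, I))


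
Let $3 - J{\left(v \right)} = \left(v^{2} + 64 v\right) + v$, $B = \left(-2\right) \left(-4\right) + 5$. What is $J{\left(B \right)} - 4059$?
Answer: $-5070$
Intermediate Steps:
$B = 13$ ($B = 8 + 5 = 13$)
$J{\left(v \right)} = 3 - v^{2} - 65 v$ ($J{\left(v \right)} = 3 - \left(\left(v^{2} + 64 v\right) + v\right) = 3 - \left(v^{2} + 65 v\right) = 3 - v^{2} - 65 v$)
$J{\left(B \right)} - 4059 = \left(3 - 13^{2} - 845\right) - 4059 = \left(3 - 169 - 845\right) - 4059 = -1011 - 4059 = -5070$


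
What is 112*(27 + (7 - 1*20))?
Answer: 1568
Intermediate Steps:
112*(27 + (7 - 1*20)) = 112*(27 + (7 - 20)) = 112*(27 - 13) = 112*14 = 1568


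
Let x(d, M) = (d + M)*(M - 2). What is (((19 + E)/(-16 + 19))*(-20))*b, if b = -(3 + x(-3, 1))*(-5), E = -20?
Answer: 500/3 ≈ 166.67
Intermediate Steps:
x(d, M) = (-2 + M)*(M + d) (x(d, M) = (M + d)*(-2 + M) = (-2 + M)*(M + d))
b = 25 (b = -(3 + (1² - 2*1 - 2*(-3) + 1*(-3)))*(-5) = -(3 + (1 - 2 + 6 - 3))*(-5) = -(3 + 2)*(-5) = -5*(-5) = -1*(-25) = 25)
(((19 + E)/(-16 + 19))*(-20))*b = (((19 - 20)/(-16 + 19))*(-20))*25 = (-1/3*(-20))*25 = (-1*⅓*(-20))*25 = -⅓*(-20)*25 = (20/3)*25 = 500/3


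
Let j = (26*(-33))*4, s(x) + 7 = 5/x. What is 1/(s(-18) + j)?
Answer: -18/61907 ≈ -0.00029076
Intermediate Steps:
s(x) = -7 + 5/x
j = -3432 (j = -858*4 = -3432)
1/(s(-18) + j) = 1/((-7 + 5/(-18)) - 3432) = 1/((-7 + 5*(-1/18)) - 3432) = 1/((-7 - 5/18) - 3432) = 1/(-131/18 - 3432) = 1/(-61907/18) = -18/61907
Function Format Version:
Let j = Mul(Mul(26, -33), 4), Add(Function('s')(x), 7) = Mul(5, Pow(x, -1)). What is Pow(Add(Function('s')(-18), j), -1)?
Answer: Rational(-18, 61907) ≈ -0.00029076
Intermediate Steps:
Function('s')(x) = Add(-7, Mul(5, Pow(x, -1)))
j = -3432 (j = Mul(-858, 4) = -3432)
Pow(Add(Function('s')(-18), j), -1) = Pow(Add(Add(-7, Mul(5, Pow(-18, -1))), -3432), -1) = Pow(Add(Add(-7, Mul(5, Rational(-1, 18))), -3432), -1) = Pow(Add(Add(-7, Rational(-5, 18)), -3432), -1) = Pow(Add(Rational(-131, 18), -3432), -1) = Pow(Rational(-61907, 18), -1) = Rational(-18, 61907)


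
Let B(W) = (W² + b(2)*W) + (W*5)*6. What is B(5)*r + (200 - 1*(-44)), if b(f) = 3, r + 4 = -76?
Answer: -14956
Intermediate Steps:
r = -80 (r = -4 - 76 = -80)
B(W) = W² + 33*W (B(W) = (W² + 3*W) + (W*5)*6 = (W² + 3*W) + (5*W)*6 = (W² + 3*W) + 30*W = W² + 33*W)
B(5)*r + (200 - 1*(-44)) = (5*(33 + 5))*(-80) + (200 - 1*(-44)) = (5*38)*(-80) + (200 + 44) = 190*(-80) + 244 = -15200 + 244 = -14956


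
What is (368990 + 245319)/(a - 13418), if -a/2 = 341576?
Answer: -614309/696570 ≈ -0.88191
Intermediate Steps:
a = -683152 (a = -2*341576 = -683152)
(368990 + 245319)/(a - 13418) = (368990 + 245319)/(-683152 - 13418) = 614309/(-696570) = 614309*(-1/696570) = -614309/696570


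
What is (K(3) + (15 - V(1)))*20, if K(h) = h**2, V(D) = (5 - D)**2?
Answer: 160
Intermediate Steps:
(K(3) + (15 - V(1)))*20 = (3**2 + (15 - (-5 + 1)**2))*20 = (9 + (15 - 1*(-4)**2))*20 = (9 + (15 - 1*16))*20 = (9 + (15 - 16))*20 = (9 - 1)*20 = 8*20 = 160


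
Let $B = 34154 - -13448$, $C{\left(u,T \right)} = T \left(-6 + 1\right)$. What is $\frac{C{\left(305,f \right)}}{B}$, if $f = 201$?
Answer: $- \frac{1005}{47602} \approx -0.021113$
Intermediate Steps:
$C{\left(u,T \right)} = - 5 T$ ($C{\left(u,T \right)} = T \left(-5\right) = - 5 T$)
$B = 47602$ ($B = 34154 + 13448 = 47602$)
$\frac{C{\left(305,f \right)}}{B} = \frac{\left(-5\right) 201}{47602} = \left(-1005\right) \frac{1}{47602} = - \frac{1005}{47602}$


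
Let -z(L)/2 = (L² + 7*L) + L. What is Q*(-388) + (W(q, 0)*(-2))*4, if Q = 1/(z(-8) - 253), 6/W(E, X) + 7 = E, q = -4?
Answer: 1492/253 ≈ 5.8972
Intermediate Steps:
W(E, X) = 6/(-7 + E)
z(L) = -16*L - 2*L² (z(L) = -2*((L² + 7*L) + L) = -2*(L² + 8*L) = -16*L - 2*L²)
Q = -1/253 (Q = 1/(-2*(-8)*(8 - 8) - 253) = 1/(-2*(-8)*0 - 253) = 1/(0 - 253) = 1/(-253) = -1/253 ≈ -0.0039526)
Q*(-388) + (W(q, 0)*(-2))*4 = -1/253*(-388) + ((6/(-7 - 4))*(-2))*4 = 388/253 + ((6/(-11))*(-2))*4 = 388/253 + ((6*(-1/11))*(-2))*4 = 388/253 - 6/11*(-2)*4 = 388/253 + (12/11)*4 = 388/253 + 48/11 = 1492/253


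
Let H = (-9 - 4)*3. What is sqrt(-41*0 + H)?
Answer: I*sqrt(39) ≈ 6.245*I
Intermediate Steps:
H = -39 (H = -13*3 = -39)
sqrt(-41*0 + H) = sqrt(-41*0 - 39) = sqrt(0 - 39) = sqrt(-39) = I*sqrt(39)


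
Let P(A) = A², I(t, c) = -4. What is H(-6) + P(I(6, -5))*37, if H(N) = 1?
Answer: 593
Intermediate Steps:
H(-6) + P(I(6, -5))*37 = 1 + (-4)²*37 = 1 + 16*37 = 1 + 592 = 593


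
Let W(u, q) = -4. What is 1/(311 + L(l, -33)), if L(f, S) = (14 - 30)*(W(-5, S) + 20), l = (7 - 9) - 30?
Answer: 1/55 ≈ 0.018182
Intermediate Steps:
l = -32 (l = -2 - 30 = -32)
L(f, S) = -256 (L(f, S) = (14 - 30)*(-4 + 20) = -16*16 = -256)
1/(311 + L(l, -33)) = 1/(311 - 256) = 1/55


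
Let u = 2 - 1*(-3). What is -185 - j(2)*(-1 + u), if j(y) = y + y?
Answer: -201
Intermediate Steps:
j(y) = 2*y
u = 5 (u = 2 + 3 = 5)
-185 - j(2)*(-1 + u) = -185 - 2*2*(-1 + 5) = -185 - 4*4 = -185 - 1*16 = -185 - 16 = -201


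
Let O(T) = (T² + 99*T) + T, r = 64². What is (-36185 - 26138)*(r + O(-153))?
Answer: -760652215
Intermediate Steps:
r = 4096
O(T) = T² + 100*T
(-36185 - 26138)*(r + O(-153)) = (-36185 - 26138)*(4096 - 153*(100 - 153)) = -62323*(4096 - 153*(-53)) = -62323*(4096 + 8109) = -62323*12205 = -760652215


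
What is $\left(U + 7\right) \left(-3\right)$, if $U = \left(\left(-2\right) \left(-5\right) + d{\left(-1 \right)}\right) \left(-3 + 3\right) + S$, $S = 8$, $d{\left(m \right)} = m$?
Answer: $-45$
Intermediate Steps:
$U = 8$ ($U = \left(\left(-2\right) \left(-5\right) - 1\right) \left(-3 + 3\right) + 8 = \left(10 - 1\right) 0 + 8 = 9 \cdot 0 + 8 = 0 + 8 = 8$)
$\left(U + 7\right) \left(-3\right) = \left(8 + 7\right) \left(-3\right) = 15 \left(-3\right) = -45$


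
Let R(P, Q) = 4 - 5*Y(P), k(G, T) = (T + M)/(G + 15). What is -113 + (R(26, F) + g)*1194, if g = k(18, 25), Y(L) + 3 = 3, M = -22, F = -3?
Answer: 52487/11 ≈ 4771.5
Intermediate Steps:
Y(L) = 0 (Y(L) = -3 + 3 = 0)
k(G, T) = (-22 + T)/(15 + G) (k(G, T) = (T - 22)/(G + 15) = (-22 + T)/(15 + G))
R(P, Q) = 4 (R(P, Q) = 4 - 5*0 = 4 + 0 = 4)
g = 1/11 (g = (-22 + 25)/(15 + 18) = 3/33 = (1/33)*3 = 1/11 ≈ 0.090909)
-113 + (R(26, F) + g)*1194 = -113 + (4 + 1/11)*1194 = -113 + (45/11)*1194 = -113 + 53730/11 = 52487/11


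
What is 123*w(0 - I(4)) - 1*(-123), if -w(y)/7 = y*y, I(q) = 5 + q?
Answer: -69618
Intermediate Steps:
w(y) = -7*y² (w(y) = -7*y*y = -7*y²)
123*w(0 - I(4)) - 1*(-123) = 123*(-7*(0 - (5 + 4))²) - 1*(-123) = 123*(-7*(0 - 1*9)²) + 123 = 123*(-7*(0 - 9)²) + 123 = 123*(-7*(-9)²) + 123 = 123*(-7*81) + 123 = 123*(-567) + 123 = -69741 + 123 = -69618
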